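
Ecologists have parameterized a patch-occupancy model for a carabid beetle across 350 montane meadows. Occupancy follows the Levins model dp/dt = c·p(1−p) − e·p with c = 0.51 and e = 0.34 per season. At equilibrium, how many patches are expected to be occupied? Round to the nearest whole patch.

117

p* = 1 − e/c = 1 − 0.34/0.51 = 0.3333.
Expected occupied patches = N × p* = 350 × 0.3333 = 116.67 ≈ 117.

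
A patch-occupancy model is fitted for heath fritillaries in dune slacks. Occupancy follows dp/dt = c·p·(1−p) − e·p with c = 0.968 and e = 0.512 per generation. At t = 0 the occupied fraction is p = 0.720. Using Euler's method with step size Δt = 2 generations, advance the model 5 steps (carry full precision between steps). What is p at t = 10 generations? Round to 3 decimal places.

Update rule: p ← p + [c·p·(1−p) − e·p]·Δt with Δt = 2.
p: 0.72000 → 0.37302  (Δp = -0.34698)
p: 0.37302 → 0.44383  (Δp = +0.07081)
p: 0.44383 → 0.46724  (Δp = +0.02341)
p: 0.46724 → 0.47071  (Δp = +0.00347)
p: 0.47071 → 0.47104  (Δp = +0.00033)

0.471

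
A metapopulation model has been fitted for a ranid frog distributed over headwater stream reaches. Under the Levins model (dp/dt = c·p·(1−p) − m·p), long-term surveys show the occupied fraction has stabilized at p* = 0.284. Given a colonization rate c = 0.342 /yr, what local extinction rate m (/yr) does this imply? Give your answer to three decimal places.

0.245

At equilibrium c(1−p*) = m.
m = 0.342 × (1 − 0.284) = 0.342 × 0.7160 = 0.2449.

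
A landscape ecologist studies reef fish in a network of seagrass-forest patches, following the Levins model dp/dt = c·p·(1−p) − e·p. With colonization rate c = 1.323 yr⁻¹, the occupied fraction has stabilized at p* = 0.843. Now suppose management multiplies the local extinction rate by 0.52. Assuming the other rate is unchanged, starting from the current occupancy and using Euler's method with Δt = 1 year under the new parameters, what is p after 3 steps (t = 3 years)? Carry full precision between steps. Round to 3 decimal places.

Balance c(1−p*) = e gives e = 1.323×(1 − 0.84300) = 0.20771.
Starting from p₀ = 0.84300; update p ← p + (dp/dt)·Δt with the new parameters.
  1  |  dp/dt·Δt = +0.084048  |  p_1 = 0.927048
  2  |  dp/dt·Δt = -0.010656  |  p_2 = 0.916392
  3  |  dp/dt·Δt = +0.002386  |  p_3 = 0.918778

0.919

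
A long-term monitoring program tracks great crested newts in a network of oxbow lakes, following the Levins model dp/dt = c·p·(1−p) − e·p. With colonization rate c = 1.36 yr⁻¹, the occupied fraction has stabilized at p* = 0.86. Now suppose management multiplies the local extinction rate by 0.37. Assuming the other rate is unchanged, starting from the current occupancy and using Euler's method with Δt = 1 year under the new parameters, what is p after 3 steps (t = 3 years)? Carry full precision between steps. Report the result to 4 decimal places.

0.9495

Balance c(1−p*) = e gives e = 1.36×(1 − 0.86000) = 0.19040.
Starting from p₀ = 0.86000; update p ← p + (dp/dt)·Δt with the new parameters.
  1  |  dp/dt·Δt = +0.103159  |  p_1 = 0.963159
  2  |  dp/dt·Δt = -0.019594  |  p_2 = 0.943564
  3  |  dp/dt·Δt = +0.005949  |  p_3 = 0.949513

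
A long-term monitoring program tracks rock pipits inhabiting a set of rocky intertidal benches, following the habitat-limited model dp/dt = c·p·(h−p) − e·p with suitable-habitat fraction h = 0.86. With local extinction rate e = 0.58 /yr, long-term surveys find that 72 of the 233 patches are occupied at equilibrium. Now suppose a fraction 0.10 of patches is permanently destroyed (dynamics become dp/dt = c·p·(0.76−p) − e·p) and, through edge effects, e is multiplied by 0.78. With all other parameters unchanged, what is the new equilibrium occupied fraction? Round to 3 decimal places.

0.330

Observed p* = 72/233 = 0.30901.
Balance c(h−p*) = e gives c = e/(0.86 − 0.30901) = 0.58/0.55099 = 1.05265.
New p* = 0.76 − e/c = 0.76 − 0.45240/1.05265 = 0.33023.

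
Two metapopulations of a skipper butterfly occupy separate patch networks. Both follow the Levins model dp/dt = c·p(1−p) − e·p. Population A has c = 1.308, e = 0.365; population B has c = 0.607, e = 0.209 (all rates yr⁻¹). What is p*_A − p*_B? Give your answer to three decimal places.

0.065

A: p*_A = 1 − 0.365/1.308 = 0.7209.
B: p*_B = 1 − 0.209/0.607 = 0.6557.
p*_A − p*_B = 0.7209 − 0.6557 = 0.0653.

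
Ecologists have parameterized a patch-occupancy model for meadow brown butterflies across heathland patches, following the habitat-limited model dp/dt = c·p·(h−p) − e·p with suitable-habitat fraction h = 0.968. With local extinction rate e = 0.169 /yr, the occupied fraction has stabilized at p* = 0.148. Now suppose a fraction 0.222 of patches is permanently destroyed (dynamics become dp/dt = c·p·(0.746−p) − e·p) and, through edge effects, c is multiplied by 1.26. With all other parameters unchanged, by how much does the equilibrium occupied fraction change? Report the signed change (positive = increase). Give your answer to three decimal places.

Balance c(h−p*) = e gives c = e/(0.968 − 0.14800) = 0.169/0.82000 = 0.20610.
New p* = 0.746 − e/c = 0.746 − 0.16900/0.25969 = 0.09522.
Δp* = 0.09522 − 0.14800 = -0.05278.

-0.053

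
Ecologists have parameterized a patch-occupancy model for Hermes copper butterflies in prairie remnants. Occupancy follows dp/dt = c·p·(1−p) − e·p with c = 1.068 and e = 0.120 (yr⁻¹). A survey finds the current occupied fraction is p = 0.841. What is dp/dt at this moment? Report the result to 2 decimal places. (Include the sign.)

Colonization term: c·p·(1−p) = 1.068×0.841×0.1590 = 0.14281.
Extinction term: e·p = 0.10092.
dp/dt = 0.14281 − 0.10092 = 0.04189.

0.04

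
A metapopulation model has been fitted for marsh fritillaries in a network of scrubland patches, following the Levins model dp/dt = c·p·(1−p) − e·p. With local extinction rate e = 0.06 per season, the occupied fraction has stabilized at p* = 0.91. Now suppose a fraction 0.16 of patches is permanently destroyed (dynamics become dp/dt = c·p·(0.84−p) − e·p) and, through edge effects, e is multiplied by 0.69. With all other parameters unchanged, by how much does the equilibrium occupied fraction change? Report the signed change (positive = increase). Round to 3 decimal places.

-0.132

Balance c(1−p*) = e gives c = e/(1 − 0.91000) = 0.06/0.09000 = 0.66667.
New p* = 0.84 − e/c = 0.84 − 0.04140/0.66667 = 0.77790.
Δp* = 0.77790 − 0.91000 = -0.13210.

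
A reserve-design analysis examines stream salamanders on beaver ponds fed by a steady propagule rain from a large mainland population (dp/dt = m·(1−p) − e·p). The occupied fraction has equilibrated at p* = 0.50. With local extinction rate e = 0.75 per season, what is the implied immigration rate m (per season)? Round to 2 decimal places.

0.75

At equilibrium m(1−p*) = e·p*, so m = e·p*/(1−p*).
m = 0.75 × 0.50 / 0.5000 = 0.3750/0.5000 = 0.7500.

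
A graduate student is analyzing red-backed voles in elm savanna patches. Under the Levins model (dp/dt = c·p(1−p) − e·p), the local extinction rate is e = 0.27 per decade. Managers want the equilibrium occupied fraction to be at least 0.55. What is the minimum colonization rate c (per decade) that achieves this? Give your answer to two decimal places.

p* = 1 − e/c ≥ 0.55 requires e/c ≤ 0.4500, i.e. c ≥ e/0.4500.
c_min = 0.27/0.4500 = 0.6000.

0.60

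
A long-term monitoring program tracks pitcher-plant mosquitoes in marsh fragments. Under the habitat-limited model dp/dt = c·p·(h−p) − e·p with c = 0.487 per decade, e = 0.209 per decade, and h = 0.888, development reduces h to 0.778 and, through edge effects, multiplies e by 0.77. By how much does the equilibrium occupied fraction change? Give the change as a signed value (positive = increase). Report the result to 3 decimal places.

-0.011

Before: p* = h − e/c = 0.888 − 0.209/0.487 = 0.888 − 0.4292 = 0.4588.
After: c = 0.487, e = 0.16093, h = 0.778; p* = 0.778 − 0.16093/0.487 = 0.4475.
Δp* = 0.4475 − 0.4588 = -0.0113.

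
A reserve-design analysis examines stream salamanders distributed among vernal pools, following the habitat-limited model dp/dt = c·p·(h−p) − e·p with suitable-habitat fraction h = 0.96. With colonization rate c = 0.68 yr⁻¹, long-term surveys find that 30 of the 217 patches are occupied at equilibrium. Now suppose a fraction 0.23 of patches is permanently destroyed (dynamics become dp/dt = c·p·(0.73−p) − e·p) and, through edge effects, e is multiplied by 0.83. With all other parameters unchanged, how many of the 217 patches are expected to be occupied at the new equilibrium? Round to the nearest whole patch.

Observed p* = 30/217 = 0.13825.
Balance c(h−p*) = e gives e = 0.68×(0.96 − 0.13825) = 0.55879.
New p* = 0.73 − e/c = 0.73 − 0.46380/0.68000 = 0.04794.
Expected occupied = 217 × 0.04794 = 10.40 ≈ 10.

10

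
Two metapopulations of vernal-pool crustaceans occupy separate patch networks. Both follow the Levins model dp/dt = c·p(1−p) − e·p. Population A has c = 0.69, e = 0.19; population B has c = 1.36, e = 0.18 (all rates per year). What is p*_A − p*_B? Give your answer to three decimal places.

-0.143

A: p*_A = 1 − 0.19/0.69 = 0.7246.
B: p*_B = 1 − 0.18/1.36 = 0.8676.
p*_A − p*_B = 0.7246 − 0.8676 = -0.1430.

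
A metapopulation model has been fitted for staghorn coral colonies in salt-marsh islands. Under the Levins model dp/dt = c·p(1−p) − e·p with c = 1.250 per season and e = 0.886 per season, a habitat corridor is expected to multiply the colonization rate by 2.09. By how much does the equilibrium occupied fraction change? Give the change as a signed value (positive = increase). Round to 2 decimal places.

0.37

Before: p* = 1 − 0.886/1.250 = 0.2912.
After the change, c = 2.6125, e = 0.886, so p* = 1 − 0.886/2.6125 = 0.6609.
Δp* = 0.6609 − 0.2912 = +0.3697.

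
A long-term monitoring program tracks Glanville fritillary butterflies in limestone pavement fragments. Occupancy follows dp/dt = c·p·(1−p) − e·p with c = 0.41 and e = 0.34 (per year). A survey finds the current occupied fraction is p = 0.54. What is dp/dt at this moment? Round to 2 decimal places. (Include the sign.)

Colonization term: c·p·(1−p) = 0.41×0.54×0.4600 = 0.10184.
Extinction term: e·p = 0.18360.
dp/dt = 0.10184 − 0.18360 = -0.08176.

-0.08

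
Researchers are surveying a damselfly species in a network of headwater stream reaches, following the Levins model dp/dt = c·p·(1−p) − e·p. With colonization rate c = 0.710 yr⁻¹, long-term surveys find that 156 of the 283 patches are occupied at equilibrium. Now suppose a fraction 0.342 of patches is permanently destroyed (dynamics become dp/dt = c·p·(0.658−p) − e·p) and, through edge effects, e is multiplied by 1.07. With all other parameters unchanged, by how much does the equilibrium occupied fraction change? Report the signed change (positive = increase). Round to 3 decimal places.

-0.373

Observed p* = 156/283 = 0.55124.
Balance c(1−p*) = e gives e = 0.710×(1 − 0.55124) = 0.31862.
New p* = 0.658 − e/c = 0.658 − 0.34092/0.71000 = 0.17783.
Δp* = 0.17783 − 0.55124 = -0.37341.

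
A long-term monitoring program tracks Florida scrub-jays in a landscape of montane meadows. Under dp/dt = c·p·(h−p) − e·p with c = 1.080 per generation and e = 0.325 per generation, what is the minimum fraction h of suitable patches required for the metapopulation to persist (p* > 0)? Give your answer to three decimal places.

p* = h − e/c is positive only when h > e/c.
h_min = e/c = 0.325/1.080 = 0.3009.

0.301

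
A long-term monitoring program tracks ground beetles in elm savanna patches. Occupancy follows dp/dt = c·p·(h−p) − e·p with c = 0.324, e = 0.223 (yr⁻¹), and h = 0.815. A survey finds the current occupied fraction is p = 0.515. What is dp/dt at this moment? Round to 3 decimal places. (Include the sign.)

Colonization term: c·p·(h−p) = 0.324×0.515×0.3000 = 0.05006.
Extinction term: e·p = 0.11485.
dp/dt = 0.05006 − 0.11485 = -0.06479.

-0.065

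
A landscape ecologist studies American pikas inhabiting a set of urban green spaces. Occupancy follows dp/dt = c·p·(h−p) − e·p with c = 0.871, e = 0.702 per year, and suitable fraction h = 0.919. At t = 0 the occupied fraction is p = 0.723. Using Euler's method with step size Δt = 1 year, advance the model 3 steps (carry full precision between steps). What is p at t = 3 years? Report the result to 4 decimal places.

Update rule: p ← p + [c·p·(h−p) − e·p]·Δt with Δt = 1.
t = 1: p = 0.72300 + (-0.38412) = 0.33888
t = 2: p = 0.33888 + (-0.06666) = 0.27222
t = 3: p = 0.27222 + (-0.03774) = 0.23447

0.2345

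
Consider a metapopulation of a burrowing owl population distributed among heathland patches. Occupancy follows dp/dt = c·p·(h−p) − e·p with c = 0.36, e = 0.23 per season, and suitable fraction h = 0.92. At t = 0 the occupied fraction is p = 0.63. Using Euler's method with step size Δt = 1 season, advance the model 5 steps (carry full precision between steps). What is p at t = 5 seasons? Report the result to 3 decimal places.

Update rule: p ← p + [c·p·(h−p) − e·p]·Δt with Δt = 1.
  1  |  dp/dt·Δt = -0.079128  |  p_1 = 0.550872
  2  |  dp/dt·Δt = -0.053497  |  p_2 = 0.497375
  3  |  dp/dt·Δt = -0.038723  |  p_3 = 0.458652
  4  |  dp/dt·Δt = -0.029315  |  p_4 = 0.429337
  5  |  dp/dt·Δt = -0.022910  |  p_5 = 0.406427

0.406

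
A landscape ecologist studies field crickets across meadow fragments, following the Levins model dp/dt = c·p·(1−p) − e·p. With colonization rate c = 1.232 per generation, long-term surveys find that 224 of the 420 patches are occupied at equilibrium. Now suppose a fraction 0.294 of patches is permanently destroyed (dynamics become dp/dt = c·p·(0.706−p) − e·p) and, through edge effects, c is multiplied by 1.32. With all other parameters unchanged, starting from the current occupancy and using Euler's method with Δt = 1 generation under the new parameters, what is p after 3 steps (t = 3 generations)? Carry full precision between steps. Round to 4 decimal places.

Observed p* = 224/420 = 0.53333.
Balance c(1−p*) = e gives e = 1.232×(1 − 0.53333) = 0.57493.
Starting from p₀ = 0.53333; update p ← p + (dp/dt)·Δt with the new parameters.
t = 1: p = 0.53333 + (-0.15687) = 0.37646
t = 2: p = 0.37646 + (-0.01469) = 0.36177
t = 3: p = 0.36177 + (-0.00547) = 0.35630

0.3563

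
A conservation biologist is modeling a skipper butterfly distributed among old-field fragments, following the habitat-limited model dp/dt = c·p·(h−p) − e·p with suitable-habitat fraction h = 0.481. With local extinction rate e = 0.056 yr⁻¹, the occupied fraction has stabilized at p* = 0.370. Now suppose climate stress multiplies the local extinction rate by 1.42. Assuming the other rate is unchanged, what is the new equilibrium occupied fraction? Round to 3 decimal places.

Balance c(h−p*) = e gives c = e/(0.481 − 0.37000) = 0.056/0.11100 = 0.50450.
New p* = 0.481 − e/c = 0.481 − 0.07952/0.50450 = 0.32338.

0.323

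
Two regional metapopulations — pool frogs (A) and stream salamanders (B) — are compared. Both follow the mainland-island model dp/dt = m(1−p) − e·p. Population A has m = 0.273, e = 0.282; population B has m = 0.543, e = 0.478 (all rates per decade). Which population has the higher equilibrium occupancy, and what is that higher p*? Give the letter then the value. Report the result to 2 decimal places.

B, 0.53

A: p*_A = m/(m+e) = 0.273/0.5550 = 0.4919.
B: p*_B = 0.543/1.0210 = 0.5318.
B is higher at 0.5318.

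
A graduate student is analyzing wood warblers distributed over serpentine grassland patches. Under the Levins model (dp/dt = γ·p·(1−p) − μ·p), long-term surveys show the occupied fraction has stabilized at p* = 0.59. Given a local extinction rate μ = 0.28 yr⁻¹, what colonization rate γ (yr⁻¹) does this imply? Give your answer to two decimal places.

At equilibrium γ(1−p*) = μ, so γ = μ/(1−p*).
γ = 0.28/(1 − 0.59) = 0.28/0.4100 = 0.6829.

0.68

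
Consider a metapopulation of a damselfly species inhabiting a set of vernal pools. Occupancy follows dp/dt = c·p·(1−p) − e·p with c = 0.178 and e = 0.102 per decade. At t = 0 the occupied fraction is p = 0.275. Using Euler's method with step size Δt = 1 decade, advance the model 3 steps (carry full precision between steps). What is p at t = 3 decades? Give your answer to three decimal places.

Update rule: p ← p + [c·p·(1−p) − e·p]·Δt with Δt = 1.
step 1: Δp = +0.00744, p = 0.28244
step 2: Δp = +0.00727, p = 0.28970
step 3: Δp = +0.00708, p = 0.29678

0.297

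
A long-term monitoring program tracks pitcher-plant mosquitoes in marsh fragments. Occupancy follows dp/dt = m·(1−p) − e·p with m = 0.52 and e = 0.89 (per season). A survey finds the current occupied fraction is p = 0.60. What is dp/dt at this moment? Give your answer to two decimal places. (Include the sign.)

-0.33

Colonization term: m·(1−p) = 0.52×0.4000 = 0.20800.
Extinction term: e·p = 0.53400.
dp/dt = 0.20800 − 0.53400 = -0.32600.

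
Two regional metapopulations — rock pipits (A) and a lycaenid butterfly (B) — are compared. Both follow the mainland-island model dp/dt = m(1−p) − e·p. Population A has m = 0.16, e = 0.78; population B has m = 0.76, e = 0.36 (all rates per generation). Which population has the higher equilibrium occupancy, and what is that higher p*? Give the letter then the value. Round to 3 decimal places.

B, 0.679

A: p*_A = m/(m+e) = 0.16/0.9400 = 0.1702.
B: p*_B = 0.76/1.1200 = 0.6786.
B is higher at 0.6786.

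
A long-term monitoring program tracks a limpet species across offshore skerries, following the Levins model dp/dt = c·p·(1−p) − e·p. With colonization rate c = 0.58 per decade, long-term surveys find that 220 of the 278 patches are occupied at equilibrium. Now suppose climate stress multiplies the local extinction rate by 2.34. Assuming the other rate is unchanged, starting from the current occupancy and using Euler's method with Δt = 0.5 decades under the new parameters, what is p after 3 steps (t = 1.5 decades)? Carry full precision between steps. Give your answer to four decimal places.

Observed p* = 220/278 = 0.79137.
Balance c(1−p*) = e gives e = 0.58×(1 − 0.79137) = 0.12101.
Starting from p₀ = 0.79137; update p ← p + (dp/dt)·Δt with the new parameters.
  1  |  dp/dt·Δt = -0.064160  |  p_1 = 0.727207
  2  |  dp/dt·Δt = -0.045427  |  p_2 = 0.681779
  3  |  dp/dt·Δt = -0.033608  |  p_3 = 0.648172

0.6482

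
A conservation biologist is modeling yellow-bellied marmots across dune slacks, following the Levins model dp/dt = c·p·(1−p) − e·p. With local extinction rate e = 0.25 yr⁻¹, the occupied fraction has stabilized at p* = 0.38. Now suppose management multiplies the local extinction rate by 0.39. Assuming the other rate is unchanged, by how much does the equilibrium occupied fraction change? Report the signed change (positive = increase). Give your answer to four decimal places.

Balance c(1−p*) = e gives c = e/(1 − 0.38000) = 0.25/0.62000 = 0.40323.
New p* = 1 − e/c = 1 − 0.09750/0.40323 = 0.75820.
Δp* = 0.75820 − 0.38000 = +0.37820.

0.3782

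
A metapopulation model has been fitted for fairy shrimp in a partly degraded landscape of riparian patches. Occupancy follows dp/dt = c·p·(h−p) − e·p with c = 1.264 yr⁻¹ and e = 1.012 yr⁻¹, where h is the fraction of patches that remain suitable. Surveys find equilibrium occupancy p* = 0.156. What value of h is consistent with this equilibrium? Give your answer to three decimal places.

At equilibrium c(h−p*) = e, so h = p* + e/c.
h = 0.156 + 1.012/1.264 = 0.156 + 0.8006 = 0.9566.

0.957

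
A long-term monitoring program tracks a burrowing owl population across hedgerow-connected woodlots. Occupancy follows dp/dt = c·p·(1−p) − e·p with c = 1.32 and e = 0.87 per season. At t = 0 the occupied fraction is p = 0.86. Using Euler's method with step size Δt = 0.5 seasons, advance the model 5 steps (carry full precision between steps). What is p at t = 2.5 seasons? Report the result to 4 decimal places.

0.3908

Update rule: p ← p + [c·p·(1−p) − e·p]·Δt with Δt = 0.5.
  1  |  dp/dt·Δt = -0.294636  |  p_1 = 0.565364
  2  |  dp/dt·Δt = -0.083753  |  p_2 = 0.481611
  3  |  dp/dt·Δt = -0.044724  |  p_3 = 0.436887
  4  |  dp/dt·Δt = -0.027675  |  p_4 = 0.409212
  5  |  dp/dt·Δt = -0.018447  |  p_5 = 0.390765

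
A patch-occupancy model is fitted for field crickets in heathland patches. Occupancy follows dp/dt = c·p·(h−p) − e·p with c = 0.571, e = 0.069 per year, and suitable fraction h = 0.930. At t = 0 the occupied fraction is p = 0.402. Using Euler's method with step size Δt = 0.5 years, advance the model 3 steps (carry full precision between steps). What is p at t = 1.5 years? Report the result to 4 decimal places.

Update rule: p ← p + [c·p·(h−p) − e·p]·Δt with Δt = 0.5.
step 1: Δp = +0.04673, p = 0.44873
step 2: Δp = +0.04618, p = 0.49491
step 3: Δp = +0.04440, p = 0.53931

0.5393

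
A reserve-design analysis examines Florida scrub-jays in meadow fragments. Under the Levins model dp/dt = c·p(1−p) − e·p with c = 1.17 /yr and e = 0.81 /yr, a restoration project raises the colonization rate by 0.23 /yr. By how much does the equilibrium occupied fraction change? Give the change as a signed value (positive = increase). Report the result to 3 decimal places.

Before: p* = 1 − 0.81/1.17 = 0.3077.
After the change, c = 1.4, e = 0.81, so p* = 1 − 0.81/1.4 = 0.4214.
Δp* = 0.4214 − 0.3077 = +0.1137.

0.114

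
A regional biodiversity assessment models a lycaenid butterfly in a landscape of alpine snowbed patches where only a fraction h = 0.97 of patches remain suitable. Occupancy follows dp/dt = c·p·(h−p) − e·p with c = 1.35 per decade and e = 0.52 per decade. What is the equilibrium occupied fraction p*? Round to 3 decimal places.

0.585

Setting dp/dt = 0 and dividing by p* gives c·(h−p*) = e.
So p* = h − e/c = 0.97 − 0.52/1.35 = 0.97 − 0.3852 = 0.5848.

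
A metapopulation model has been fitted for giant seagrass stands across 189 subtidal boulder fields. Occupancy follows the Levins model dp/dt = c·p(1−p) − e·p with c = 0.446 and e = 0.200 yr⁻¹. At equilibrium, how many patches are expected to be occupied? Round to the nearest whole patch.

104

p* = 1 − e/c = 1 − 0.200/0.446 = 0.5516.
Expected occupied patches = N × p* = 189 × 0.5516 = 104.25 ≈ 104.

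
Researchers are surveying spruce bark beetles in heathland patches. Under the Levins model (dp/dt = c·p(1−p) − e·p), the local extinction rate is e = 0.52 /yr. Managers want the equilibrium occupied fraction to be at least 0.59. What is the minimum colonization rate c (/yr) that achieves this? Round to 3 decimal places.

p* = 1 − e/c ≥ 0.59 requires e/c ≤ 0.4100, i.e. c ≥ e/0.4100.
c_min = 0.52/0.4100 = 1.2683.

1.268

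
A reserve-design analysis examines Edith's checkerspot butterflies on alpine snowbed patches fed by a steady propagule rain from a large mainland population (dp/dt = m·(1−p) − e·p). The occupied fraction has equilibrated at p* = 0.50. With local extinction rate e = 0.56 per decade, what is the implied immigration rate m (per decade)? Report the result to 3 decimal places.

0.560

At equilibrium m(1−p*) = e·p*, so m = e·p*/(1−p*).
m = 0.56 × 0.50 / 0.5000 = 0.2800/0.5000 = 0.5600.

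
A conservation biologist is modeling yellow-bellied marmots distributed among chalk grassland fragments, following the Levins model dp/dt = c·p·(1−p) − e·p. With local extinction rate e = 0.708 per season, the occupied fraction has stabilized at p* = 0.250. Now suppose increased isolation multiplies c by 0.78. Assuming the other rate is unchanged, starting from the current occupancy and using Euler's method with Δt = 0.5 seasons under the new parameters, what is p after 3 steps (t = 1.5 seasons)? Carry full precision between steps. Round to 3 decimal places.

0.200

Balance c(1−p*) = e gives c = e/(1 − 0.25000) = 0.708/0.75000 = 0.94400.
Starting from p₀ = 0.25000; update p ← p + (dp/dt)·Δt with the new parameters.
t = 0.5: p = 0.25000 + (-0.01947) = 0.23053
t = 1: p = 0.23053 + (-0.01630) = 0.21423
t = 1.5: p = 0.21423 + (-0.01386) = 0.20037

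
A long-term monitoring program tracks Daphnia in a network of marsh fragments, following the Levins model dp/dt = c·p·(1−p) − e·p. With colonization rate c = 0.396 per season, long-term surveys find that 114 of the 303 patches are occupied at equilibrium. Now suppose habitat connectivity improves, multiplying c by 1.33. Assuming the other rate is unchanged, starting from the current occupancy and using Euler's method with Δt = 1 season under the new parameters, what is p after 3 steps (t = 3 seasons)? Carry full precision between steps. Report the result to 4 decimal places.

0.4558

Observed p* = 114/303 = 0.37624.
Balance c(1−p*) = e gives e = 0.396×(1 − 0.37624) = 0.24701.
Starting from p₀ = 0.37624; update p ← p + (dp/dt)·Δt with the new parameters.
  1  |  dp/dt·Δt = +0.030668  |  p_1 = 0.406906
  2  |  dp/dt·Δt = +0.026596  |  p_2 = 0.433502
  3  |  dp/dt·Δt = +0.022262  |  p_3 = 0.455764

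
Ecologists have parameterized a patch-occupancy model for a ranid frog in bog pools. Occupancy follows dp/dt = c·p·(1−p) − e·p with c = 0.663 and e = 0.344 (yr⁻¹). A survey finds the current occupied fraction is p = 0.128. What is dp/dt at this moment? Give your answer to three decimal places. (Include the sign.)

0.030

Colonization term: c·p·(1−p) = 0.663×0.128×0.8720 = 0.07400.
Extinction term: e·p = 0.04403.
dp/dt = 0.07400 − 0.04403 = 0.02997.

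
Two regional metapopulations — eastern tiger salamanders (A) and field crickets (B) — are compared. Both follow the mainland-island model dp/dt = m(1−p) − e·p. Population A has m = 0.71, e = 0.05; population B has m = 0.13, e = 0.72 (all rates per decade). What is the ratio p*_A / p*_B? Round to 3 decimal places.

6.108

A: p*_A = m/(m+e) = 0.71/0.7600 = 0.9342.
B: p*_B = 0.13/0.8500 = 0.1529.
p*_A / p*_B = 0.9342/0.1529 = 6.1083.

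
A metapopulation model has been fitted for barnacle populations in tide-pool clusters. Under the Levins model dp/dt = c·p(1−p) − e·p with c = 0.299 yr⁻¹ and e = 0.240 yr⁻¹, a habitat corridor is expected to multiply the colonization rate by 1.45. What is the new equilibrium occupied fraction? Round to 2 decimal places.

Before: p* = 1 − 0.240/0.299 = 0.1973.
After the change, c = 0.43355, e = 0.24, so p* = 1 − 0.24/0.43355 = 0.4464.

0.45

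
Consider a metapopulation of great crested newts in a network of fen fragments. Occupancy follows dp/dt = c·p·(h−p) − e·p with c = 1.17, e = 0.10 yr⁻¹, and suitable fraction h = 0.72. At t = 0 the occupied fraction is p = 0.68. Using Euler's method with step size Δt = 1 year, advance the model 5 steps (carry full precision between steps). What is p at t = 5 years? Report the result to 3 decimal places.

Update rule: p ← p + [c·p·(h−p) − e·p]·Δt with Δt = 1.
p: 0.68000 → 0.64382  (Δp = -0.03618)
p: 0.64382 → 0.63682  (Δp = -0.00700)
p: 0.63682 → 0.63511  (Δp = -0.00171)
p: 0.63511 → 0.63468  (Δp = -0.00043)
p: 0.63468 → 0.63457  (Δp = -0.00011)

0.635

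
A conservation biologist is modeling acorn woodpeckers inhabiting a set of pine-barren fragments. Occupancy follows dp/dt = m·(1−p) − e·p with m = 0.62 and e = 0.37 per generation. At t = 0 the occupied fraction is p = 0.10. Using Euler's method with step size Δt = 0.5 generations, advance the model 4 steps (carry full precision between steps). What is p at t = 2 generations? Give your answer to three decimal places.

Update rule: p ← p + [m·(1−p) − e·p]·Δt with Δt = 0.5.
step 1: Δp = +0.26050, p = 0.36050
step 2: Δp = +0.13155, p = 0.49205
step 3: Δp = +0.06643, p = 0.55849
step 4: Δp = +0.03355, p = 0.59204

0.592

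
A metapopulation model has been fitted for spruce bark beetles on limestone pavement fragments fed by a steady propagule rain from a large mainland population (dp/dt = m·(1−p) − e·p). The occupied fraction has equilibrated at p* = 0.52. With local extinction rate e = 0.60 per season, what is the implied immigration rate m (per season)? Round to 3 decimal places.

0.650

At equilibrium m(1−p*) = e·p*, so m = e·p*/(1−p*).
m = 0.60 × 0.52 / 0.4800 = 0.3120/0.4800 = 0.6500.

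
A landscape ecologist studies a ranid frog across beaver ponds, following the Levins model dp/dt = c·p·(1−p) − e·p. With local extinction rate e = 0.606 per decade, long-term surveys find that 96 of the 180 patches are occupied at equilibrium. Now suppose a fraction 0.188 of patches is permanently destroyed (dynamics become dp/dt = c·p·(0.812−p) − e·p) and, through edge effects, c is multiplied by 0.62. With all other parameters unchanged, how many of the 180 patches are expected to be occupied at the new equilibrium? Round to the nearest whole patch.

11

Observed p* = 96/180 = 0.53333.
Balance c(1−p*) = e gives c = e/(1 − 0.53333) = 0.606/0.46667 = 1.29856.
New p* = 0.812 − e/c = 0.812 − 0.60600/0.80511 = 0.05931.
Expected occupied = 180 × 0.05931 = 10.68 ≈ 11.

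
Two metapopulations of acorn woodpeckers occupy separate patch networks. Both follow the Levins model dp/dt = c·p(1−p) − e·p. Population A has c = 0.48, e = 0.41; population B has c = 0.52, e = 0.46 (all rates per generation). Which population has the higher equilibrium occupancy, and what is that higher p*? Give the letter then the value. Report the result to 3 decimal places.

A: p*_A = 1 − 0.41/0.48 = 0.1458.
B: p*_B = 1 − 0.46/0.52 = 0.1154.
A is higher at 0.1458.

A, 0.146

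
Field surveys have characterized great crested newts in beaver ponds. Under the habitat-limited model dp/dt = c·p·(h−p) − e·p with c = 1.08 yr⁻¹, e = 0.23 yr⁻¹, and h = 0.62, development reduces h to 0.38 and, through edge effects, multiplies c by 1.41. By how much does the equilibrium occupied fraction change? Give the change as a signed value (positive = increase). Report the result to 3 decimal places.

-0.178

Before: p* = h − e/c = 0.62 − 0.23/1.08 = 0.62 − 0.2130 = 0.4070.
After: c = 1.5228, e = 0.23, h = 0.38; p* = 0.38 − 0.23/1.5228 = 0.2290.
Δp* = 0.2290 − 0.4070 = -0.1781.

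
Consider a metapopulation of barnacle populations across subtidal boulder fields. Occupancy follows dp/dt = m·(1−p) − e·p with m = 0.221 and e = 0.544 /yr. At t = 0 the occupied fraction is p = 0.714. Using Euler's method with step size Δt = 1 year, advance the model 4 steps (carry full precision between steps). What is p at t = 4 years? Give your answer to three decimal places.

0.290

Update rule: p ← p + [m·(1−p) − e·p]·Δt with Δt = 1.
p: 0.71400 → 0.38879  (Δp = -0.32521)
p: 0.38879 → 0.31237  (Δp = -0.07642)
p: 0.31237 → 0.29441  (Δp = -0.01796)
p: 0.29441 → 0.29019  (Δp = -0.00422)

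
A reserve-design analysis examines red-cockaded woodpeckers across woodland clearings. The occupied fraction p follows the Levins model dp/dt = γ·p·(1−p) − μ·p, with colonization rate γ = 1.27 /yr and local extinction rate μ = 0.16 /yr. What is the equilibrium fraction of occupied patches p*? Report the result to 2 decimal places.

0.87

Setting dp/dt = 0 and dividing through by p* gives γ·(1−p*) = μ.
So p* = 1 − μ/γ = 1 − 0.16/1.27 = 1 − 0.1260 = 0.8740.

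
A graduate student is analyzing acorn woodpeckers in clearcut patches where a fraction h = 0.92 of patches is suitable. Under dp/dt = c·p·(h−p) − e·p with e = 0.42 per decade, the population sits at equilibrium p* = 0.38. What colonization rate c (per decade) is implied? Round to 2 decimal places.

At equilibrium c(h−p*) = e, so c = e/(h−p*).
c = 0.42/(0.92 − 0.38) = 0.42/0.5400 = 0.7778.

0.78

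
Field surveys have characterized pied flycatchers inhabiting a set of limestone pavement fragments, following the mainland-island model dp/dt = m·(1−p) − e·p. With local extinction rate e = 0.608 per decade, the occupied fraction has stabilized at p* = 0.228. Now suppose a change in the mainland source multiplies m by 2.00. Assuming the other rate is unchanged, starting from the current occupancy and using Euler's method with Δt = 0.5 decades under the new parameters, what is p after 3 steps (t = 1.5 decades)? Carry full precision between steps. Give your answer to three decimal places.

0.352

Balance m(1−p*) = e·p* gives m = e·p*/(1−p*) = 0.608×0.22800/0.77200 = 0.17956.
Starting from p₀ = 0.22800; update p ← p + (dp/dt)·Δt with the new parameters.
step 1: Δp = +0.06931, p = 0.29731
step 2: Δp = +0.03580, p = 0.33311
step 3: Δp = +0.01849, p = 0.35159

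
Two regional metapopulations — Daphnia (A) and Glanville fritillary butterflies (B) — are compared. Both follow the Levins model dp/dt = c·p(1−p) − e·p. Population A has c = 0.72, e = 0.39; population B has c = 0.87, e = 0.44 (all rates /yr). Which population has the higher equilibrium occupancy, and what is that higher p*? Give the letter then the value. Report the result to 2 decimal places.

A: p*_A = 1 − 0.39/0.72 = 0.4583.
B: p*_B = 1 − 0.44/0.87 = 0.4943.
B is higher at 0.4943.

B, 0.49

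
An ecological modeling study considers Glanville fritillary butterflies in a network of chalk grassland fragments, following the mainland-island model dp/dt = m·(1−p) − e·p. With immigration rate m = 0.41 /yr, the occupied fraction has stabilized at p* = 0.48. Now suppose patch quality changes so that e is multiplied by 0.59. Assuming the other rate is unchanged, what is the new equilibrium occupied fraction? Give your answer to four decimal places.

0.6101

Balance m(1−p*) = e·p* gives e = m(1−p*)/p* = 0.41×0.52000/0.48000 = 0.44417.
New p* = m/(m+e) = 0.41000/(0.41000+0.26206) = 0.61006.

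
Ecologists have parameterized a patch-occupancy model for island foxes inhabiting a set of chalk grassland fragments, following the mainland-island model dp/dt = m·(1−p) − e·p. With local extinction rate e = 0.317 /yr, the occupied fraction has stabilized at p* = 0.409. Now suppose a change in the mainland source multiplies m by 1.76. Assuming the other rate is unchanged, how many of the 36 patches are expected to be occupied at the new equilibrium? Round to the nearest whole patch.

20

Balance m(1−p*) = e·p* gives m = e·p*/(1−p*) = 0.317×0.40900/0.59100 = 0.21938.
New p* = m/(m+e) = 0.38611/(0.38611+0.31700) = 0.54915.
Expected occupied = 36 × 0.54915 = 19.77 ≈ 20.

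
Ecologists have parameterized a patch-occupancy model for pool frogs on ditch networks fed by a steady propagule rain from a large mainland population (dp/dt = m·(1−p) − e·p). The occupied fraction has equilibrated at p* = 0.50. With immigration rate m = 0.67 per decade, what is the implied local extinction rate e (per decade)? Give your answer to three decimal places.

At equilibrium m(1−p*) = e·p*, so e = m(1−p*)/p*.
e = 0.67 × 0.5000 / 0.50 = 0.6700.

0.670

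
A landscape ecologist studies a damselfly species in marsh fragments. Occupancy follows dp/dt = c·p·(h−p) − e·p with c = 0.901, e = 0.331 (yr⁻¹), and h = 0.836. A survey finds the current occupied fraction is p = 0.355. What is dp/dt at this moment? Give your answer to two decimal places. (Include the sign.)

Colonization term: c·p·(h−p) = 0.901×0.355×0.4810 = 0.15385.
Extinction term: e·p = 0.11750.
dp/dt = 0.15385 − 0.11750 = 0.03635.

0.04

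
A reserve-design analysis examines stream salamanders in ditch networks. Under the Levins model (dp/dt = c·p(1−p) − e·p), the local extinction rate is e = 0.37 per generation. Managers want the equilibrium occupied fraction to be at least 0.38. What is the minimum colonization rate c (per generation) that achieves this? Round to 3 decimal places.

0.597

p* = 1 − e/c ≥ 0.38 requires e/c ≤ 0.6200, i.e. c ≥ e/0.6200.
c_min = 0.37/0.6200 = 0.5968.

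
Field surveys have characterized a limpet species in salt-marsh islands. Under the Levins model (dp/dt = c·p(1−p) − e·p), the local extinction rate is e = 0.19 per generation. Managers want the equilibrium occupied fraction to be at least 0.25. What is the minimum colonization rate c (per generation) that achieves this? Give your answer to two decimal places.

p* = 1 − e/c ≥ 0.25 requires e/c ≤ 0.7500, i.e. c ≥ e/0.7500.
c_min = 0.19/0.7500 = 0.2533.

0.25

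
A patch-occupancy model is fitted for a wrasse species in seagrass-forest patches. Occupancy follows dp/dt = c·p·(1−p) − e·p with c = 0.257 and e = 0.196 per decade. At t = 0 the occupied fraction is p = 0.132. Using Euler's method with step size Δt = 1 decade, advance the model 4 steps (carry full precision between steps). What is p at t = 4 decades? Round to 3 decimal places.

0.146

Update rule: p ← p + [c·p·(1−p) − e·p]·Δt with Δt = 1.
p: 0.13200 → 0.13557  (Δp = +0.00357)
p: 0.13557 → 0.13912  (Δp = +0.00355)
p: 0.13912 → 0.14263  (Δp = +0.00351)
p: 0.14263 → 0.14610  (Δp = +0.00347)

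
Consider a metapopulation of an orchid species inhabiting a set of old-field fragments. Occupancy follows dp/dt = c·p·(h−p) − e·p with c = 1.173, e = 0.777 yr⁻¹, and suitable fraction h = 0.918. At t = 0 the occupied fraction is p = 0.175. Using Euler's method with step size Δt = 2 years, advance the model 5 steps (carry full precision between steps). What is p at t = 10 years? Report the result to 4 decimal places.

Update rule: p ← p + [c·p·(h−p) − e·p]·Δt with Δt = 2.
p: 0.17500 → 0.20809  (Δp = +0.03309)
p: 0.20809 → 0.23128  (Δp = +0.02319)
p: 0.23128 → 0.24447  (Δp = +0.01319)
p: 0.24447 → 0.25085  (Δp = +0.00638)
p: 0.25085 → 0.25364  (Δp = +0.00279)

0.2536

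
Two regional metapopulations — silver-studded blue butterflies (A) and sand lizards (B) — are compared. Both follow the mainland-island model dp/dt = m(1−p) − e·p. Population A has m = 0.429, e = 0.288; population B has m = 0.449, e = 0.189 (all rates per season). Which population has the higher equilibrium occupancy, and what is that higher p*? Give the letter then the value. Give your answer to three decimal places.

A: p*_A = m/(m+e) = 0.429/0.7170 = 0.5983.
B: p*_B = 0.449/0.6380 = 0.7038.
B is higher at 0.7038.

B, 0.704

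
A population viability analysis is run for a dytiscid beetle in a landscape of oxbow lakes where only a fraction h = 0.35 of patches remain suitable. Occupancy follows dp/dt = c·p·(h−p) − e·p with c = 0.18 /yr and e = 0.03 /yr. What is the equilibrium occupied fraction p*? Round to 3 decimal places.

0.183

Setting dp/dt = 0 and dividing by p* gives c·(h−p*) = e.
So p* = h − e/c = 0.35 − 0.03/0.18 = 0.35 − 0.1667 = 0.1833.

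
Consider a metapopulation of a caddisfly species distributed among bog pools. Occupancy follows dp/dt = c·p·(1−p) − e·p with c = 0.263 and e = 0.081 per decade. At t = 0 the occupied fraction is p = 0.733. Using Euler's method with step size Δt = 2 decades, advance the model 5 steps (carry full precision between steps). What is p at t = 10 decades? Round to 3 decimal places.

Update rule: p ← p + [c·p·(1−p) − e·p]·Δt with Δt = 2.
t = 2: p = 0.73300 + (-0.01580) = 0.71720
t = 4: p = 0.71720 + (-0.00950) = 0.70770
t = 6: p = 0.70770 + (-0.00584) = 0.70186
t = 8: p = 0.70186 + (-0.00363) = 0.69823
t = 10: p = 0.69823 + (-0.00228) = 0.69594

0.696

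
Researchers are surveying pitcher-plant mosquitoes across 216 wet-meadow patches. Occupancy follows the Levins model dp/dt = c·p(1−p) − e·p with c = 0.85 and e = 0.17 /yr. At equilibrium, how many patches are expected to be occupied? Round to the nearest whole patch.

173

p* = 1 − e/c = 1 − 0.17/0.85 = 0.8000.
Expected occupied patches = N × p* = 216 × 0.8000 = 172.80 ≈ 173.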